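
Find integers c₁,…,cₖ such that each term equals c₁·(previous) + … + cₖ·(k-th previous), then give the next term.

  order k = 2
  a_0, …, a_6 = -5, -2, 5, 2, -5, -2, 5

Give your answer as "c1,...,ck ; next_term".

0,-1 ; 2

  a_2 = 0·-2 + -1·-5 = 5
  a_3 = 0·5 + -1·-2 = 2
  a_4 = 0·2 + -1·5 = -5
  a_5 = 0·-5 + -1·2 = -2
  a_6 = 0·-2 + -1·-5 = 5
  a_7 = 0·5 + -1·-2 = 2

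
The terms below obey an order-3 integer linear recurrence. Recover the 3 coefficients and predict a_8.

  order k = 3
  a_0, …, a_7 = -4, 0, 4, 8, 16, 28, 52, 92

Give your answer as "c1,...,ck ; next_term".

  a_3 = 1·4 + 2·0 + -1·-4 = 8
  a_4 = 1·8 + 2·4 + -1·0 = 16
  a_5 = 1·16 + 2·8 + -1·4 = 28
  a_6 = 1·28 + 2·16 + -1·8 = 52
  a_7 = 1·52 + 2·28 + -1·16 = 92
  a_8 = 1·92 + 2·52 + -1·28 = 168

1,2,-1 ; 168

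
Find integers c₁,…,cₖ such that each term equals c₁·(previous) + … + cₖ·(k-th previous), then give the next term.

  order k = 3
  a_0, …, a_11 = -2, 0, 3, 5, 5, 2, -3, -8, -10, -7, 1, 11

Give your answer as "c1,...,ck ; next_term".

1,0,-1 ; 18

  a_3 = 1·3 + 0·0 + -1·-2 = 5
  a_4 = 1·5 + 0·3 + -1·0 = 5
  a_5 = 1·5 + 0·5 + -1·3 = 2
  a_6 = 1·2 + 0·5 + -1·5 = -3
  a_7 = 1·-3 + 0·2 + -1·5 = -8
  a_8 = 1·-8 + 0·-3 + -1·2 = -10
  a_9 = 1·-10 + 0·-8 + -1·-3 = -7
  a_10 = 1·-7 + 0·-10 + -1·-8 = 1
  a_11 = 1·1 + 0·-7 + -1·-10 = 11
  a_12 = 1·11 + 0·1 + -1·-7 = 18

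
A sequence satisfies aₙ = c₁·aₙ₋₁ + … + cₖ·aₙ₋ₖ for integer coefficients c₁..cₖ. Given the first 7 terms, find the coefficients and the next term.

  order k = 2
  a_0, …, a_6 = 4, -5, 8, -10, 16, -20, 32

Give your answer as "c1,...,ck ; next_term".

  a_2 = 0·-5 + 2·4 = 8
  a_3 = 0·8 + 2·-5 = -10
  a_4 = 0·-10 + 2·8 = 16
  a_5 = 0·16 + 2·-10 = -20
  a_6 = 0·-20 + 2·16 = 32
  a_7 = 0·32 + 2·-20 = -40

0,2 ; -40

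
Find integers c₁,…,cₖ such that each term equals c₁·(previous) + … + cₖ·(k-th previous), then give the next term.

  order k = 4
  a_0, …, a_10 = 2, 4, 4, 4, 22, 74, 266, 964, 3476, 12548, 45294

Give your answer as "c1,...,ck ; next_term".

  a_4 = 3·4 + 2·4 + 1·4 + -1·2 = 22
  a_5 = 3·22 + 2·4 + 1·4 + -1·4 = 74
  a_6 = 3·74 + 2·22 + 1·4 + -1·4 = 266
  a_7 = 3·266 + 2·74 + 1·22 + -1·4 = 964
  a_8 = 3·964 + 2·266 + 1·74 + -1·22 = 3476
  a_9 = 3·3476 + 2·964 + 1·266 + -1·74 = 12548
  a_10 = 3·12548 + 2·3476 + 1·964 + -1·266 = 45294
  a_11 = 3·45294 + 2·12548 + 1·3476 + -1·964 = 163490

3,2,1,-1 ; 163490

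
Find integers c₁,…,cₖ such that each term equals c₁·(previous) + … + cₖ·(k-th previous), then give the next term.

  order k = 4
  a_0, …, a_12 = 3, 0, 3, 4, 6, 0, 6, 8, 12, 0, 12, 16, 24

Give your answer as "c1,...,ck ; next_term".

  a_4 = 0·4 + 0·3 + 0·0 + 2·3 = 6
  a_5 = 0·6 + 0·4 + 0·3 + 2·0 = 0
  a_6 = 0·0 + 0·6 + 0·4 + 2·3 = 6
  a_7 = 0·6 + 0·0 + 0·6 + 2·4 = 8
  a_8 = 0·8 + 0·6 + 0·0 + 2·6 = 12
  a_9 = 0·12 + 0·8 + 0·6 + 2·0 = 0
  a_10 = 0·0 + 0·12 + 0·8 + 2·6 = 12
  a_11 = 0·12 + 0·0 + 0·12 + 2·8 = 16
  a_12 = 0·16 + 0·12 + 0·0 + 2·12 = 24
  a_13 = 0·24 + 0·16 + 0·12 + 2·0 = 0

0,0,0,2 ; 0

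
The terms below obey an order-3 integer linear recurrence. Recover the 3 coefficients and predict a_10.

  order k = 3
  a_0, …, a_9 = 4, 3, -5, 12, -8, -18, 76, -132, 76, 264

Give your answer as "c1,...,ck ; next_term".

  a_3 = -2·-5 + -2·3 + 2·4 = 12
  a_4 = -2·12 + -2·-5 + 2·3 = -8
  a_5 = -2·-8 + -2·12 + 2·-5 = -18
  a_6 = -2·-18 + -2·-8 + 2·12 = 76
  a_7 = -2·76 + -2·-18 + 2·-8 = -132
  a_8 = -2·-132 + -2·76 + 2·-18 = 76
  a_9 = -2·76 + -2·-132 + 2·76 = 264
  a_10 = -2·264 + -2·76 + 2·-132 = -944

-2,-2,2 ; -944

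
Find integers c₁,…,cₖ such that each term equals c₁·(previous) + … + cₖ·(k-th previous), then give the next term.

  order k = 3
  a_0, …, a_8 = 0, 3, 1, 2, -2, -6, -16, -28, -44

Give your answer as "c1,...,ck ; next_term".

  a_3 = 2·1 + 0·3 + -2·0 = 2
  a_4 = 2·2 + 0·1 + -2·3 = -2
  a_5 = 2·-2 + 0·2 + -2·1 = -6
  a_6 = 2·-6 + 0·-2 + -2·2 = -16
  a_7 = 2·-16 + 0·-6 + -2·-2 = -28
  a_8 = 2·-28 + 0·-16 + -2·-6 = -44
  a_9 = 2·-44 + 0·-28 + -2·-16 = -56

2,0,-2 ; -56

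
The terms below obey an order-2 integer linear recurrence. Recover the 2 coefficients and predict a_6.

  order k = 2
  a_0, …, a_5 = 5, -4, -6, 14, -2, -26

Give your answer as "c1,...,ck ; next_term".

-1,-2 ; 30

  a_2 = -1·-4 + -2·5 = -6
  a_3 = -1·-6 + -2·-4 = 14
  a_4 = -1·14 + -2·-6 = -2
  a_5 = -1·-2 + -2·14 = -26
  a_6 = -1·-26 + -2·-2 = 30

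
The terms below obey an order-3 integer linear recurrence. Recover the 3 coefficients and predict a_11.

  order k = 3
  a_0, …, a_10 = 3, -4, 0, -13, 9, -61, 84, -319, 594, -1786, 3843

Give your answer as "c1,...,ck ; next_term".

  a_3 = -1·0 + 4·-4 + 1·3 = -13
  a_4 = -1·-13 + 4·0 + 1·-4 = 9
  a_5 = -1·9 + 4·-13 + 1·0 = -61
  a_6 = -1·-61 + 4·9 + 1·-13 = 84
  a_7 = -1·84 + 4·-61 + 1·9 = -319
  a_8 = -1·-319 + 4·84 + 1·-61 = 594
  a_9 = -1·594 + 4·-319 + 1·84 = -1786
  a_10 = -1·-1786 + 4·594 + 1·-319 = 3843
  a_11 = -1·3843 + 4·-1786 + 1·594 = -10393

-1,4,1 ; -10393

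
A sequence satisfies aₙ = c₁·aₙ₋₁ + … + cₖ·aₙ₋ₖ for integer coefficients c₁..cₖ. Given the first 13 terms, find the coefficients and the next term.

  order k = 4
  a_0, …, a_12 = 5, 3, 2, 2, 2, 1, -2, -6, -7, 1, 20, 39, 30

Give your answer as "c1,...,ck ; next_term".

2,-2,-1,1 ; -37

  a_4 = 2·2 + -2·2 + -1·3 + 1·5 = 2
  a_5 = 2·2 + -2·2 + -1·2 + 1·3 = 1
  a_6 = 2·1 + -2·2 + -1·2 + 1·2 = -2
  a_7 = 2·-2 + -2·1 + -1·2 + 1·2 = -6
  a_8 = 2·-6 + -2·-2 + -1·1 + 1·2 = -7
  a_9 = 2·-7 + -2·-6 + -1·-2 + 1·1 = 1
  a_10 = 2·1 + -2·-7 + -1·-6 + 1·-2 = 20
  a_11 = 2·20 + -2·1 + -1·-7 + 1·-6 = 39
  a_12 = 2·39 + -2·20 + -1·1 + 1·-7 = 30
  a_13 = 2·30 + -2·39 + -1·20 + 1·1 = -37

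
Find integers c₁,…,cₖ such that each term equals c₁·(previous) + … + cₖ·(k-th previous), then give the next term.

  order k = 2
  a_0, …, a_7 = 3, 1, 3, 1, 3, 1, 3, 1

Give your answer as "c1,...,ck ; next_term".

  a_2 = 0·1 + 1·3 = 3
  a_3 = 0·3 + 1·1 = 1
  a_4 = 0·1 + 1·3 = 3
  a_5 = 0·3 + 1·1 = 1
  a_6 = 0·1 + 1·3 = 3
  a_7 = 0·3 + 1·1 = 1
  a_8 = 0·1 + 1·3 = 3

0,1 ; 3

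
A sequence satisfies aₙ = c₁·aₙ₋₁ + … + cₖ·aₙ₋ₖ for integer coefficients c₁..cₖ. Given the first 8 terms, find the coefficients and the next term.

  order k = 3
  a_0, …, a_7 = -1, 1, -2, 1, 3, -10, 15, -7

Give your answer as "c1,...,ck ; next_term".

  a_3 = -2·-2 + -2·1 + 1·-1 = 1
  a_4 = -2·1 + -2·-2 + 1·1 = 3
  a_5 = -2·3 + -2·1 + 1·-2 = -10
  a_6 = -2·-10 + -2·3 + 1·1 = 15
  a_7 = -2·15 + -2·-10 + 1·3 = -7
  a_8 = -2·-7 + -2·15 + 1·-10 = -26

-2,-2,1 ; -26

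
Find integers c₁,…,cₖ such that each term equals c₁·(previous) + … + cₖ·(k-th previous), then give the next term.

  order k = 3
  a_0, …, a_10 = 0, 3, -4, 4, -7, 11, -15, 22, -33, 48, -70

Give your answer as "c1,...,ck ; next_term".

  a_3 = -1·-4 + 0·3 + -1·0 = 4
  a_4 = -1·4 + 0·-4 + -1·3 = -7
  a_5 = -1·-7 + 0·4 + -1·-4 = 11
  a_6 = -1·11 + 0·-7 + -1·4 = -15
  a_7 = -1·-15 + 0·11 + -1·-7 = 22
  a_8 = -1·22 + 0·-15 + -1·11 = -33
  a_9 = -1·-33 + 0·22 + -1·-15 = 48
  a_10 = -1·48 + 0·-33 + -1·22 = -70
  a_11 = -1·-70 + 0·48 + -1·-33 = 103

-1,0,-1 ; 103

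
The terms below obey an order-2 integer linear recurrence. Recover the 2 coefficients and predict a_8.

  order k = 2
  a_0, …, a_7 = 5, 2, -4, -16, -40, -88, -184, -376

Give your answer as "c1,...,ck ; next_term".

  a_2 = 3·2 + -2·5 = -4
  a_3 = 3·-4 + -2·2 = -16
  a_4 = 3·-16 + -2·-4 = -40
  a_5 = 3·-40 + -2·-16 = -88
  a_6 = 3·-88 + -2·-40 = -184
  a_7 = 3·-184 + -2·-88 = -376
  a_8 = 3·-376 + -2·-184 = -760

3,-2 ; -760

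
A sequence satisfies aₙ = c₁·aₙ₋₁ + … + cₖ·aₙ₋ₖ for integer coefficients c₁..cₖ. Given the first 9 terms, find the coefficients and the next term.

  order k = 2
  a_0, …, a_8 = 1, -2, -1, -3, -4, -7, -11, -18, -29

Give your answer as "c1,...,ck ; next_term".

1,1 ; -47

  a_2 = 1·-2 + 1·1 = -1
  a_3 = 1·-1 + 1·-2 = -3
  a_4 = 1·-3 + 1·-1 = -4
  a_5 = 1·-4 + 1·-3 = -7
  a_6 = 1·-7 + 1·-4 = -11
  a_7 = 1·-11 + 1·-7 = -18
  a_8 = 1·-18 + 1·-11 = -29
  a_9 = 1·-29 + 1·-18 = -47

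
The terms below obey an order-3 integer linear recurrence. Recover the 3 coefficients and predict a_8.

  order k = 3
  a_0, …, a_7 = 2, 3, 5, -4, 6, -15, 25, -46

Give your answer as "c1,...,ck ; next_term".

  a_3 = -1·5 + 1·3 + -1·2 = -4
  a_4 = -1·-4 + 1·5 + -1·3 = 6
  a_5 = -1·6 + 1·-4 + -1·5 = -15
  a_6 = -1·-15 + 1·6 + -1·-4 = 25
  a_7 = -1·25 + 1·-15 + -1·6 = -46
  a_8 = -1·-46 + 1·25 + -1·-15 = 86

-1,1,-1 ; 86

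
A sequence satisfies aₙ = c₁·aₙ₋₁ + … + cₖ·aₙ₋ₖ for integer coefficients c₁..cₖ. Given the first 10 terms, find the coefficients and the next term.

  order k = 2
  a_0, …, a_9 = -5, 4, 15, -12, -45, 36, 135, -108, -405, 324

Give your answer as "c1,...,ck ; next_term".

  a_2 = 0·4 + -3·-5 = 15
  a_3 = 0·15 + -3·4 = -12
  a_4 = 0·-12 + -3·15 = -45
  a_5 = 0·-45 + -3·-12 = 36
  a_6 = 0·36 + -3·-45 = 135
  a_7 = 0·135 + -3·36 = -108
  a_8 = 0·-108 + -3·135 = -405
  a_9 = 0·-405 + -3·-108 = 324
  a_10 = 0·324 + -3·-405 = 1215

0,-3 ; 1215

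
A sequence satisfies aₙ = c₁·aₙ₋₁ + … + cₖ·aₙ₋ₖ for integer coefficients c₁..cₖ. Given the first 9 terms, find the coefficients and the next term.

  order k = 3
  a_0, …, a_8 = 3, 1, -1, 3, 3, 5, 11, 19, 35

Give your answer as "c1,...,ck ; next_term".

  a_3 = 1·-1 + 1·1 + 1·3 = 3
  a_4 = 1·3 + 1·-1 + 1·1 = 3
  a_5 = 1·3 + 1·3 + 1·-1 = 5
  a_6 = 1·5 + 1·3 + 1·3 = 11
  a_7 = 1·11 + 1·5 + 1·3 = 19
  a_8 = 1·19 + 1·11 + 1·5 = 35
  a_9 = 1·35 + 1·19 + 1·11 = 65

1,1,1 ; 65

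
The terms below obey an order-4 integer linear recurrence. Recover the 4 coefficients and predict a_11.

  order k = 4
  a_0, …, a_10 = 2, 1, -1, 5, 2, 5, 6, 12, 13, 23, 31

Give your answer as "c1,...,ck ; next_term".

  a_4 = 0·5 + 1·-1 + 1·1 + 1·2 = 2
  a_5 = 0·2 + 1·5 + 1·-1 + 1·1 = 5
  a_6 = 0·5 + 1·2 + 1·5 + 1·-1 = 6
  a_7 = 0·6 + 1·5 + 1·2 + 1·5 = 12
  a_8 = 0·12 + 1·6 + 1·5 + 1·2 = 13
  a_9 = 0·13 + 1·12 + 1·6 + 1·5 = 23
  a_10 = 0·23 + 1·13 + 1·12 + 1·6 = 31
  a_11 = 0·31 + 1·23 + 1·13 + 1·12 = 48

0,1,1,1 ; 48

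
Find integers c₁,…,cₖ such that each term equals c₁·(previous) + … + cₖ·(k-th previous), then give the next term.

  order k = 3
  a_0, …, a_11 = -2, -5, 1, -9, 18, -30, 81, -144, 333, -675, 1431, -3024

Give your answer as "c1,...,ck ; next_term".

0,3,-3 ; 6318

  a_3 = 0·1 + 3·-5 + -3·-2 = -9
  a_4 = 0·-9 + 3·1 + -3·-5 = 18
  a_5 = 0·18 + 3·-9 + -3·1 = -30
  a_6 = 0·-30 + 3·18 + -3·-9 = 81
  a_7 = 0·81 + 3·-30 + -3·18 = -144
  a_8 = 0·-144 + 3·81 + -3·-30 = 333
  a_9 = 0·333 + 3·-144 + -3·81 = -675
  a_10 = 0·-675 + 3·333 + -3·-144 = 1431
  a_11 = 0·1431 + 3·-675 + -3·333 = -3024
  a_12 = 0·-3024 + 3·1431 + -3·-675 = 6318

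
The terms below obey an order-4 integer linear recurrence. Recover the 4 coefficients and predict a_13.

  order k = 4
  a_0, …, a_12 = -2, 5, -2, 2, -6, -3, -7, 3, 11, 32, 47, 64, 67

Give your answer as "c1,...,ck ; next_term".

  a_4 = 3·2 + -2·-2 + -2·5 + 3·-2 = -6
  a_5 = 3·-6 + -2·2 + -2·-2 + 3·5 = -3
  a_6 = 3·-3 + -2·-6 + -2·2 + 3·-2 = -7
  a_7 = 3·-7 + -2·-3 + -2·-6 + 3·2 = 3
  a_8 = 3·3 + -2·-7 + -2·-3 + 3·-6 = 11
  a_9 = 3·11 + -2·3 + -2·-7 + 3·-3 = 32
  a_10 = 3·32 + -2·11 + -2·3 + 3·-7 = 47
  a_11 = 3·47 + -2·32 + -2·11 + 3·3 = 64
  a_12 = 3·64 + -2·47 + -2·32 + 3·11 = 67
  a_13 = 3·67 + -2·64 + -2·47 + 3·32 = 75

3,-2,-2,3 ; 75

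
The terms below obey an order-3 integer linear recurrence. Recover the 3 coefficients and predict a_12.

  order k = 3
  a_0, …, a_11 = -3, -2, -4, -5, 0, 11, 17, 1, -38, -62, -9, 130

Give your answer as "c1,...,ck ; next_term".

  a_3 = 2·-4 + -3·-2 + 1·-3 = -5
  a_4 = 2·-5 + -3·-4 + 1·-2 = 0
  a_5 = 2·0 + -3·-5 + 1·-4 = 11
  a_6 = 2·11 + -3·0 + 1·-5 = 17
  a_7 = 2·17 + -3·11 + 1·0 = 1
  a_8 = 2·1 + -3·17 + 1·11 = -38
  a_9 = 2·-38 + -3·1 + 1·17 = -62
  a_10 = 2·-62 + -3·-38 + 1·1 = -9
  a_11 = 2·-9 + -3·-62 + 1·-38 = 130
  a_12 = 2·130 + -3·-9 + 1·-62 = 225

2,-3,1 ; 225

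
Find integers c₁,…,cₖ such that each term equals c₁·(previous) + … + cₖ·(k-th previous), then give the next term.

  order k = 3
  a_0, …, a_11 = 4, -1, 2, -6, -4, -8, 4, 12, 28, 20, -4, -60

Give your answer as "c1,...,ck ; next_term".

  a_3 = 1·2 + 0·-1 + -2·4 = -6
  a_4 = 1·-6 + 0·2 + -2·-1 = -4
  a_5 = 1·-4 + 0·-6 + -2·2 = -8
  a_6 = 1·-8 + 0·-4 + -2·-6 = 4
  a_7 = 1·4 + 0·-8 + -2·-4 = 12
  a_8 = 1·12 + 0·4 + -2·-8 = 28
  a_9 = 1·28 + 0·12 + -2·4 = 20
  a_10 = 1·20 + 0·28 + -2·12 = -4
  a_11 = 1·-4 + 0·20 + -2·28 = -60
  a_12 = 1·-60 + 0·-4 + -2·20 = -100

1,0,-2 ; -100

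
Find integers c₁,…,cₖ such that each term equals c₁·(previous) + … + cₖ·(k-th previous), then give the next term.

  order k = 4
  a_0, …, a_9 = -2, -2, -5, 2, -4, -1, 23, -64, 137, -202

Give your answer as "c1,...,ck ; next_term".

  a_4 = -2·2 + 0·-5 + 3·-2 + -3·-2 = -4
  a_5 = -2·-4 + 0·2 + 3·-5 + -3·-2 = -1
  a_6 = -2·-1 + 0·-4 + 3·2 + -3·-5 = 23
  a_7 = -2·23 + 0·-1 + 3·-4 + -3·2 = -64
  a_8 = -2·-64 + 0·23 + 3·-1 + -3·-4 = 137
  a_9 = -2·137 + 0·-64 + 3·23 + -3·-1 = -202
  a_10 = -2·-202 + 0·137 + 3·-64 + -3·23 = 143

-2,0,3,-3 ; 143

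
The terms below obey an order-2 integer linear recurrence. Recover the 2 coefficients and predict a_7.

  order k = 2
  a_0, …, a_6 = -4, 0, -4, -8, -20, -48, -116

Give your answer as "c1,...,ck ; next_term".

2,1 ; -280

  a_2 = 2·0 + 1·-4 = -4
  a_3 = 2·-4 + 1·0 = -8
  a_4 = 2·-8 + 1·-4 = -20
  a_5 = 2·-20 + 1·-8 = -48
  a_6 = 2·-48 + 1·-20 = -116
  a_7 = 2·-116 + 1·-48 = -280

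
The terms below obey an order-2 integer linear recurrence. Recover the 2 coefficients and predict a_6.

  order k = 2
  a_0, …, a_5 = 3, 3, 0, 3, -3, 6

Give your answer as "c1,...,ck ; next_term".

-1,1 ; -9

  a_2 = -1·3 + 1·3 = 0
  a_3 = -1·0 + 1·3 = 3
  a_4 = -1·3 + 1·0 = -3
  a_5 = -1·-3 + 1·3 = 6
  a_6 = -1·6 + 1·-3 = -9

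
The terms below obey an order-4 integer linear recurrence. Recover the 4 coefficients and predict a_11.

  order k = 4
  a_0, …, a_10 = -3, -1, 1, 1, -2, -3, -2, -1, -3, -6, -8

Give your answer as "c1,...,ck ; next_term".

1,0,0,1 ; -9

  a_4 = 1·1 + 0·1 + 0·-1 + 1·-3 = -2
  a_5 = 1·-2 + 0·1 + 0·1 + 1·-1 = -3
  a_6 = 1·-3 + 0·-2 + 0·1 + 1·1 = -2
  a_7 = 1·-2 + 0·-3 + 0·-2 + 1·1 = -1
  a_8 = 1·-1 + 0·-2 + 0·-3 + 1·-2 = -3
  a_9 = 1·-3 + 0·-1 + 0·-2 + 1·-3 = -6
  a_10 = 1·-6 + 0·-3 + 0·-1 + 1·-2 = -8
  a_11 = 1·-8 + 0·-6 + 0·-3 + 1·-1 = -9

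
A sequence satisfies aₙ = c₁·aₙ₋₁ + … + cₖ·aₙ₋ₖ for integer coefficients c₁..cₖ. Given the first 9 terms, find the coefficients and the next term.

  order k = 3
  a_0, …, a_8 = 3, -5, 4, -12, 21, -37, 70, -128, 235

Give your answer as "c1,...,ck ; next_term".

  a_3 = -1·4 + 1·-5 + -1·3 = -12
  a_4 = -1·-12 + 1·4 + -1·-5 = 21
  a_5 = -1·21 + 1·-12 + -1·4 = -37
  a_6 = -1·-37 + 1·21 + -1·-12 = 70
  a_7 = -1·70 + 1·-37 + -1·21 = -128
  a_8 = -1·-128 + 1·70 + -1·-37 = 235
  a_9 = -1·235 + 1·-128 + -1·70 = -433

-1,1,-1 ; -433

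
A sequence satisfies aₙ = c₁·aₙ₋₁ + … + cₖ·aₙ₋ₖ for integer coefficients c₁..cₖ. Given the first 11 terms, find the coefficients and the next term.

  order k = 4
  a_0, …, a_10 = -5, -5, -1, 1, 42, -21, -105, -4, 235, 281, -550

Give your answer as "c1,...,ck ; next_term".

-1,-3,-4,-4 ; -1217

  a_4 = -1·1 + -3·-1 + -4·-5 + -4·-5 = 42
  a_5 = -1·42 + -3·1 + -4·-1 + -4·-5 = -21
  a_6 = -1·-21 + -3·42 + -4·1 + -4·-1 = -105
  a_7 = -1·-105 + -3·-21 + -4·42 + -4·1 = -4
  a_8 = -1·-4 + -3·-105 + -4·-21 + -4·42 = 235
  a_9 = -1·235 + -3·-4 + -4·-105 + -4·-21 = 281
  a_10 = -1·281 + -3·235 + -4·-4 + -4·-105 = -550
  a_11 = -1·-550 + -3·281 + -4·235 + -4·-4 = -1217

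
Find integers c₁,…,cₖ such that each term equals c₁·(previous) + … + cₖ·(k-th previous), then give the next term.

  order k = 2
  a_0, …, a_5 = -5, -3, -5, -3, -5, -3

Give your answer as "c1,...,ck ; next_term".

  a_2 = 0·-3 + 1·-5 = -5
  a_3 = 0·-5 + 1·-3 = -3
  a_4 = 0·-3 + 1·-5 = -5
  a_5 = 0·-5 + 1·-3 = -3
  a_6 = 0·-3 + 1·-5 = -5

0,1 ; -5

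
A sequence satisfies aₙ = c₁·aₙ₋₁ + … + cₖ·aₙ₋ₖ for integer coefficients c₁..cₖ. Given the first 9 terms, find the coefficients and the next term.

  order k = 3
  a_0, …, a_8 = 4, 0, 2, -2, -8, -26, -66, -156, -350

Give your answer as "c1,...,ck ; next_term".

3,-1,-2 ; -762

  a_3 = 3·2 + -1·0 + -2·4 = -2
  a_4 = 3·-2 + -1·2 + -2·0 = -8
  a_5 = 3·-8 + -1·-2 + -2·2 = -26
  a_6 = 3·-26 + -1·-8 + -2·-2 = -66
  a_7 = 3·-66 + -1·-26 + -2·-8 = -156
  a_8 = 3·-156 + -1·-66 + -2·-26 = -350
  a_9 = 3·-350 + -1·-156 + -2·-66 = -762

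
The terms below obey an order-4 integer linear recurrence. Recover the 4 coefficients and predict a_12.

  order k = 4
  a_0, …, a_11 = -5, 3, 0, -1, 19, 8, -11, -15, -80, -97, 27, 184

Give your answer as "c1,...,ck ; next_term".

1,-1,0,-4 ; 477

  a_4 = 1·-1 + -1·0 + 0·3 + -4·-5 = 19
  a_5 = 1·19 + -1·-1 + 0·0 + -4·3 = 8
  a_6 = 1·8 + -1·19 + 0·-1 + -4·0 = -11
  a_7 = 1·-11 + -1·8 + 0·19 + -4·-1 = -15
  a_8 = 1·-15 + -1·-11 + 0·8 + -4·19 = -80
  a_9 = 1·-80 + -1·-15 + 0·-11 + -4·8 = -97
  a_10 = 1·-97 + -1·-80 + 0·-15 + -4·-11 = 27
  a_11 = 1·27 + -1·-97 + 0·-80 + -4·-15 = 184
  a_12 = 1·184 + -1·27 + 0·-97 + -4·-80 = 477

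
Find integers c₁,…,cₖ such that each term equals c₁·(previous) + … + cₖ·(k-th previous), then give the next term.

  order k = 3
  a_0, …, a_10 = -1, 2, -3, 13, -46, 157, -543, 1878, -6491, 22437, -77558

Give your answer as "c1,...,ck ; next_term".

  a_3 = -3·-3 + 1·2 + -2·-1 = 13
  a_4 = -3·13 + 1·-3 + -2·2 = -46
  a_5 = -3·-46 + 1·13 + -2·-3 = 157
  a_6 = -3·157 + 1·-46 + -2·13 = -543
  a_7 = -3·-543 + 1·157 + -2·-46 = 1878
  a_8 = -3·1878 + 1·-543 + -2·157 = -6491
  a_9 = -3·-6491 + 1·1878 + -2·-543 = 22437
  a_10 = -3·22437 + 1·-6491 + -2·1878 = -77558
  a_11 = -3·-77558 + 1·22437 + -2·-6491 = 268093

-3,1,-2 ; 268093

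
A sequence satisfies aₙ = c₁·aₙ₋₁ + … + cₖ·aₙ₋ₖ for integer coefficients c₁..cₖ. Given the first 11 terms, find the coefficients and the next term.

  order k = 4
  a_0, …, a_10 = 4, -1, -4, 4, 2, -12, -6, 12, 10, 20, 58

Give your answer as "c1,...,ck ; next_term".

2,-3,2,-4 ; 28

  a_4 = 2·4 + -3·-4 + 2·-1 + -4·4 = 2
  a_5 = 2·2 + -3·4 + 2·-4 + -4·-1 = -12
  a_6 = 2·-12 + -3·2 + 2·4 + -4·-4 = -6
  a_7 = 2·-6 + -3·-12 + 2·2 + -4·4 = 12
  a_8 = 2·12 + -3·-6 + 2·-12 + -4·2 = 10
  a_9 = 2·10 + -3·12 + 2·-6 + -4·-12 = 20
  a_10 = 2·20 + -3·10 + 2·12 + -4·-6 = 58
  a_11 = 2·58 + -3·20 + 2·10 + -4·12 = 28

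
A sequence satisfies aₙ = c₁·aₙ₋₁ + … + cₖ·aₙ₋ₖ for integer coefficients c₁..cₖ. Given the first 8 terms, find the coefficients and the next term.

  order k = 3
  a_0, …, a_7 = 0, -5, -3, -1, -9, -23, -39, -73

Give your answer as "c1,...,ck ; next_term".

  a_3 = 2·-3 + -1·-5 + 2·0 = -1
  a_4 = 2·-1 + -1·-3 + 2·-5 = -9
  a_5 = 2·-9 + -1·-1 + 2·-3 = -23
  a_6 = 2·-23 + -1·-9 + 2·-1 = -39
  a_7 = 2·-39 + -1·-23 + 2·-9 = -73
  a_8 = 2·-73 + -1·-39 + 2·-23 = -153

2,-1,2 ; -153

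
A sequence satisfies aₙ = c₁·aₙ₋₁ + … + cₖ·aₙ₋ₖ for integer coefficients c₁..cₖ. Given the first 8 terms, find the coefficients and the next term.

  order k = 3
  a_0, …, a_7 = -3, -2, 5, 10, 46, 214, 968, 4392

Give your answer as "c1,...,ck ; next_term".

4,2,2 ; 19932

  a_3 = 4·5 + 2·-2 + 2·-3 = 10
  a_4 = 4·10 + 2·5 + 2·-2 = 46
  a_5 = 4·46 + 2·10 + 2·5 = 214
  a_6 = 4·214 + 2·46 + 2·10 = 968
  a_7 = 4·968 + 2·214 + 2·46 = 4392
  a_8 = 4·4392 + 2·968 + 2·214 = 19932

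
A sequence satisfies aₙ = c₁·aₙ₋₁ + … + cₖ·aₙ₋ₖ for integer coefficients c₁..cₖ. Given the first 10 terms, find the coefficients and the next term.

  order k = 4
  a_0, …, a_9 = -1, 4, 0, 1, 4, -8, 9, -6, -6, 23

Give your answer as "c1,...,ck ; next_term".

-1,0,1,-1 ; -38

  a_4 = -1·1 + 0·0 + 1·4 + -1·-1 = 4
  a_5 = -1·4 + 0·1 + 1·0 + -1·4 = -8
  a_6 = -1·-8 + 0·4 + 1·1 + -1·0 = 9
  a_7 = -1·9 + 0·-8 + 1·4 + -1·1 = -6
  a_8 = -1·-6 + 0·9 + 1·-8 + -1·4 = -6
  a_9 = -1·-6 + 0·-6 + 1·9 + -1·-8 = 23
  a_10 = -1·23 + 0·-6 + 1·-6 + -1·9 = -38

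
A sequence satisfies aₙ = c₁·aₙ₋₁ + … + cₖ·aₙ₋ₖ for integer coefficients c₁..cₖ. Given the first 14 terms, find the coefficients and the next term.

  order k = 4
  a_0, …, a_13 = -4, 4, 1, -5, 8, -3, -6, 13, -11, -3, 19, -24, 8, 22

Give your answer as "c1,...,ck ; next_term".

0,0,1,-1 ; -43

  a_4 = 0·-5 + 0·1 + 1·4 + -1·-4 = 8
  a_5 = 0·8 + 0·-5 + 1·1 + -1·4 = -3
  a_6 = 0·-3 + 0·8 + 1·-5 + -1·1 = -6
  a_7 = 0·-6 + 0·-3 + 1·8 + -1·-5 = 13
  a_8 = 0·13 + 0·-6 + 1·-3 + -1·8 = -11
  a_9 = 0·-11 + 0·13 + 1·-6 + -1·-3 = -3
  a_10 = 0·-3 + 0·-11 + 1·13 + -1·-6 = 19
  a_11 = 0·19 + 0·-3 + 1·-11 + -1·13 = -24
  a_12 = 0·-24 + 0·19 + 1·-3 + -1·-11 = 8
  a_13 = 0·8 + 0·-24 + 1·19 + -1·-3 = 22
  a_14 = 0·22 + 0·8 + 1·-24 + -1·19 = -43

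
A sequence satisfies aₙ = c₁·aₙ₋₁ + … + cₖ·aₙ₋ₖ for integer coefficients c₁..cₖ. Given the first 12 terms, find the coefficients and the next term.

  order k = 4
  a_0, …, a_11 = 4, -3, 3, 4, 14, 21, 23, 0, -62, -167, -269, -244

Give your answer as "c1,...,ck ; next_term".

  a_4 = 3·4 + -3·3 + -1·-3 + 2·4 = 14
  a_5 = 3·14 + -3·4 + -1·3 + 2·-3 = 21
  a_6 = 3·21 + -3·14 + -1·4 + 2·3 = 23
  a_7 = 3·23 + -3·21 + -1·14 + 2·4 = 0
  a_8 = 3·0 + -3·23 + -1·21 + 2·14 = -62
  a_9 = 3·-62 + -3·0 + -1·23 + 2·21 = -167
  a_10 = 3·-167 + -3·-62 + -1·0 + 2·23 = -269
  a_11 = 3·-269 + -3·-167 + -1·-62 + 2·0 = -244
  a_12 = 3·-244 + -3·-269 + -1·-167 + 2·-62 = 118

3,-3,-1,2 ; 118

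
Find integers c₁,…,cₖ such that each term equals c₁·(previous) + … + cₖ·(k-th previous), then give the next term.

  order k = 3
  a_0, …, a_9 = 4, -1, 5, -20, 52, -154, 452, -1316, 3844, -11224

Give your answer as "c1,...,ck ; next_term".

-2,2,-2 ; 32768

  a_3 = -2·5 + 2·-1 + -2·4 = -20
  a_4 = -2·-20 + 2·5 + -2·-1 = 52
  a_5 = -2·52 + 2·-20 + -2·5 = -154
  a_6 = -2·-154 + 2·52 + -2·-20 = 452
  a_7 = -2·452 + 2·-154 + -2·52 = -1316
  a_8 = -2·-1316 + 2·452 + -2·-154 = 3844
  a_9 = -2·3844 + 2·-1316 + -2·452 = -11224
  a_10 = -2·-11224 + 2·3844 + -2·-1316 = 32768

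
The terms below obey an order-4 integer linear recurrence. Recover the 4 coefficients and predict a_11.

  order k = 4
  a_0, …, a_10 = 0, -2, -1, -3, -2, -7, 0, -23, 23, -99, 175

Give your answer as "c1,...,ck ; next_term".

  a_4 = -2·-3 + 2·-1 + 3·-2 + 1·0 = -2
  a_5 = -2·-2 + 2·-3 + 3·-1 + 1·-2 = -7
  a_6 = -2·-7 + 2·-2 + 3·-3 + 1·-1 = 0
  a_7 = -2·0 + 2·-7 + 3·-2 + 1·-3 = -23
  a_8 = -2·-23 + 2·0 + 3·-7 + 1·-2 = 23
  a_9 = -2·23 + 2·-23 + 3·0 + 1·-7 = -99
  a_10 = -2·-99 + 2·23 + 3·-23 + 1·0 = 175
  a_11 = -2·175 + 2·-99 + 3·23 + 1·-23 = -502

-2,2,3,1 ; -502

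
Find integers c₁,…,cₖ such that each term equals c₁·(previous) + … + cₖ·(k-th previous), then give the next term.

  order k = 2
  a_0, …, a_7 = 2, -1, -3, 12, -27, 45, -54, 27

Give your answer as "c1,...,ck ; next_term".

-3,-3 ; 81

  a_2 = -3·-1 + -3·2 = -3
  a_3 = -3·-3 + -3·-1 = 12
  a_4 = -3·12 + -3·-3 = -27
  a_5 = -3·-27 + -3·12 = 45
  a_6 = -3·45 + -3·-27 = -54
  a_7 = -3·-54 + -3·45 = 27
  a_8 = -3·27 + -3·-54 = 81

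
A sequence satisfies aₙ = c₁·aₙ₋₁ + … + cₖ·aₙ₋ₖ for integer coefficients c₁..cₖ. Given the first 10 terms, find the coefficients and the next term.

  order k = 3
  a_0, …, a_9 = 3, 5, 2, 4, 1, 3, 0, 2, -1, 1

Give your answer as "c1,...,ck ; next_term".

1,1,-1 ; -2

  a_3 = 1·2 + 1·5 + -1·3 = 4
  a_4 = 1·4 + 1·2 + -1·5 = 1
  a_5 = 1·1 + 1·4 + -1·2 = 3
  a_6 = 1·3 + 1·1 + -1·4 = 0
  a_7 = 1·0 + 1·3 + -1·1 = 2
  a_8 = 1·2 + 1·0 + -1·3 = -1
  a_9 = 1·-1 + 1·2 + -1·0 = 1
  a_10 = 1·1 + 1·-1 + -1·2 = -2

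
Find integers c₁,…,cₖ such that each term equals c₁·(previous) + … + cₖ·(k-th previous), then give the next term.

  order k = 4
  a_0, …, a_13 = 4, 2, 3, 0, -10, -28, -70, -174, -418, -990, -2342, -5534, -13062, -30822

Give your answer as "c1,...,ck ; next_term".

3,-2,2,-2 ; -72726

  a_4 = 3·0 + -2·3 + 2·2 + -2·4 = -10
  a_5 = 3·-10 + -2·0 + 2·3 + -2·2 = -28
  a_6 = 3·-28 + -2·-10 + 2·0 + -2·3 = -70
  a_7 = 3·-70 + -2·-28 + 2·-10 + -2·0 = -174
  a_8 = 3·-174 + -2·-70 + 2·-28 + -2·-10 = -418
  a_9 = 3·-418 + -2·-174 + 2·-70 + -2·-28 = -990
  a_10 = 3·-990 + -2·-418 + 2·-174 + -2·-70 = -2342
  a_11 = 3·-2342 + -2·-990 + 2·-418 + -2·-174 = -5534
  a_12 = 3·-5534 + -2·-2342 + 2·-990 + -2·-418 = -13062
  a_13 = 3·-13062 + -2·-5534 + 2·-2342 + -2·-990 = -30822
  a_14 = 3·-30822 + -2·-13062 + 2·-5534 + -2·-2342 = -72726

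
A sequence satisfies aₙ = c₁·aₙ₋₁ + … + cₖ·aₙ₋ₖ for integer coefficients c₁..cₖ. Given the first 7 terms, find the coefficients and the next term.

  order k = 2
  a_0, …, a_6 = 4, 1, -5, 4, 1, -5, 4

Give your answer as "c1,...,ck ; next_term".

  a_2 = -1·1 + -1·4 = -5
  a_3 = -1·-5 + -1·1 = 4
  a_4 = -1·4 + -1·-5 = 1
  a_5 = -1·1 + -1·4 = -5
  a_6 = -1·-5 + -1·1 = 4
  a_7 = -1·4 + -1·-5 = 1

-1,-1 ; 1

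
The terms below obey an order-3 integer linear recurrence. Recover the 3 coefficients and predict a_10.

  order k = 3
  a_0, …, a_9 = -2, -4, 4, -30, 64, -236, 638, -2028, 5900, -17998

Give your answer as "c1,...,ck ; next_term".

  a_3 = -2·4 + 4·-4 + 3·-2 = -30
  a_4 = -2·-30 + 4·4 + 3·-4 = 64
  a_5 = -2·64 + 4·-30 + 3·4 = -236
  a_6 = -2·-236 + 4·64 + 3·-30 = 638
  a_7 = -2·638 + 4·-236 + 3·64 = -2028
  a_8 = -2·-2028 + 4·638 + 3·-236 = 5900
  a_9 = -2·5900 + 4·-2028 + 3·638 = -17998
  a_10 = -2·-17998 + 4·5900 + 3·-2028 = 53512

-2,4,3 ; 53512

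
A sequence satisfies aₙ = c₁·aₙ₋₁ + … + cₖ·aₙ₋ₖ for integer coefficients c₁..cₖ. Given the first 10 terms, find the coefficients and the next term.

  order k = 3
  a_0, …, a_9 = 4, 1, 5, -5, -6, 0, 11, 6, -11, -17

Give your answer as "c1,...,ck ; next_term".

0,-1,-1 ; 5

  a_3 = 0·5 + -1·1 + -1·4 = -5
  a_4 = 0·-5 + -1·5 + -1·1 = -6
  a_5 = 0·-6 + -1·-5 + -1·5 = 0
  a_6 = 0·0 + -1·-6 + -1·-5 = 11
  a_7 = 0·11 + -1·0 + -1·-6 = 6
  a_8 = 0·6 + -1·11 + -1·0 = -11
  a_9 = 0·-11 + -1·6 + -1·11 = -17
  a_10 = 0·-17 + -1·-11 + -1·6 = 5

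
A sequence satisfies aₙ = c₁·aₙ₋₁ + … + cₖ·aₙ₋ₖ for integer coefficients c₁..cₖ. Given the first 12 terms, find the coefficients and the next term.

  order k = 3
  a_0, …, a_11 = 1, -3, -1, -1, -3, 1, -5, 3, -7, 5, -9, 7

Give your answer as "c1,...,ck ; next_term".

-1,1,1 ; -11

  a_3 = -1·-1 + 1·-3 + 1·1 = -1
  a_4 = -1·-1 + 1·-1 + 1·-3 = -3
  a_5 = -1·-3 + 1·-1 + 1·-1 = 1
  a_6 = -1·1 + 1·-3 + 1·-1 = -5
  a_7 = -1·-5 + 1·1 + 1·-3 = 3
  a_8 = -1·3 + 1·-5 + 1·1 = -7
  a_9 = -1·-7 + 1·3 + 1·-5 = 5
  a_10 = -1·5 + 1·-7 + 1·3 = -9
  a_11 = -1·-9 + 1·5 + 1·-7 = 7
  a_12 = -1·7 + 1·-9 + 1·5 = -11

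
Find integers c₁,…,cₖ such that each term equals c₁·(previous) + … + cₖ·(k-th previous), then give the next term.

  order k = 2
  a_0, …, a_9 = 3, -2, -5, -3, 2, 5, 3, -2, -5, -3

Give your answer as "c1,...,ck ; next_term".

  a_2 = 1·-2 + -1·3 = -5
  a_3 = 1·-5 + -1·-2 = -3
  a_4 = 1·-3 + -1·-5 = 2
  a_5 = 1·2 + -1·-3 = 5
  a_6 = 1·5 + -1·2 = 3
  a_7 = 1·3 + -1·5 = -2
  a_8 = 1·-2 + -1·3 = -5
  a_9 = 1·-5 + -1·-2 = -3
  a_10 = 1·-3 + -1·-5 = 2

1,-1 ; 2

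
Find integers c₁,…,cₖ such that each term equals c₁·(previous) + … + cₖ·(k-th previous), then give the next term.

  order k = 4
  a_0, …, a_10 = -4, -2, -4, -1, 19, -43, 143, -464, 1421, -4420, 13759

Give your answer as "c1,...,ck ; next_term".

  a_4 = -3·-1 + 0·-4 + -2·-2 + -3·-4 = 19
  a_5 = -3·19 + 0·-1 + -2·-4 + -3·-2 = -43
  a_6 = -3·-43 + 0·19 + -2·-1 + -3·-4 = 143
  a_7 = -3·143 + 0·-43 + -2·19 + -3·-1 = -464
  a_8 = -3·-464 + 0·143 + -2·-43 + -3·19 = 1421
  a_9 = -3·1421 + 0·-464 + -2·143 + -3·-43 = -4420
  a_10 = -3·-4420 + 0·1421 + -2·-464 + -3·143 = 13759
  a_11 = -3·13759 + 0·-4420 + -2·1421 + -3·-464 = -42727

-3,0,-2,-3 ; -42727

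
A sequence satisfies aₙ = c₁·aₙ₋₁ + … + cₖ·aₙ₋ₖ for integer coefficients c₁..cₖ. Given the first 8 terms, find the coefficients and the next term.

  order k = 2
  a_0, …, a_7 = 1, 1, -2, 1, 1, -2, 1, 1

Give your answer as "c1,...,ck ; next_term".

-1,-1 ; -2

  a_2 = -1·1 + -1·1 = -2
  a_3 = -1·-2 + -1·1 = 1
  a_4 = -1·1 + -1·-2 = 1
  a_5 = -1·1 + -1·1 = -2
  a_6 = -1·-2 + -1·1 = 1
  a_7 = -1·1 + -1·-2 = 1
  a_8 = -1·1 + -1·1 = -2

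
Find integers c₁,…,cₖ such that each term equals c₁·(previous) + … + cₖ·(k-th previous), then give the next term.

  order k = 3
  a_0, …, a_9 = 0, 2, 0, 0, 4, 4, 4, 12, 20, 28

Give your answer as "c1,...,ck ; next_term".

  a_3 = 1·0 + 0·2 + 2·0 = 0
  a_4 = 1·0 + 0·0 + 2·2 = 4
  a_5 = 1·4 + 0·0 + 2·0 = 4
  a_6 = 1·4 + 0·4 + 2·0 = 4
  a_7 = 1·4 + 0·4 + 2·4 = 12
  a_8 = 1·12 + 0·4 + 2·4 = 20
  a_9 = 1·20 + 0·12 + 2·4 = 28
  a_10 = 1·28 + 0·20 + 2·12 = 52

1,0,2 ; 52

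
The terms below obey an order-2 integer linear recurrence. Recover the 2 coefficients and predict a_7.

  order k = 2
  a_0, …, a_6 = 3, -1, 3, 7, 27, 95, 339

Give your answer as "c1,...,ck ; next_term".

3,2 ; 1207

  a_2 = 3·-1 + 2·3 = 3
  a_3 = 3·3 + 2·-1 = 7
  a_4 = 3·7 + 2·3 = 27
  a_5 = 3·27 + 2·7 = 95
  a_6 = 3·95 + 2·27 = 339
  a_7 = 3·339 + 2·95 = 1207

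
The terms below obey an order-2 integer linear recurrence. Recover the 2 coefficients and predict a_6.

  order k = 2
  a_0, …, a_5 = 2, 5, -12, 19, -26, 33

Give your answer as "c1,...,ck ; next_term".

-2,-1 ; -40

  a_2 = -2·5 + -1·2 = -12
  a_3 = -2·-12 + -1·5 = 19
  a_4 = -2·19 + -1·-12 = -26
  a_5 = -2·-26 + -1·19 = 33
  a_6 = -2·33 + -1·-26 = -40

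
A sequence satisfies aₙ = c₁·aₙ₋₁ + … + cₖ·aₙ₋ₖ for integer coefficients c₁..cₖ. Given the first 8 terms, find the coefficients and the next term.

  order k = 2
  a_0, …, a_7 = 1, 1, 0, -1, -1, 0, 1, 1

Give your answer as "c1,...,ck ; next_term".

1,-1 ; 0

  a_2 = 1·1 + -1·1 = 0
  a_3 = 1·0 + -1·1 = -1
  a_4 = 1·-1 + -1·0 = -1
  a_5 = 1·-1 + -1·-1 = 0
  a_6 = 1·0 + -1·-1 = 1
  a_7 = 1·1 + -1·0 = 1
  a_8 = 1·1 + -1·1 = 0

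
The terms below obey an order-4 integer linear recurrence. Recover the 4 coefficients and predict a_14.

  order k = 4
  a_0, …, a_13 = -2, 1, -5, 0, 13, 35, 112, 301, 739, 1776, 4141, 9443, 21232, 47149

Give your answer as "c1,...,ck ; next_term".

  a_4 = 3·0 + -1·-5 + 0·1 + -4·-2 = 13
  a_5 = 3·13 + -1·0 + 0·-5 + -4·1 = 35
  a_6 = 3·35 + -1·13 + 0·0 + -4·-5 = 112
  a_7 = 3·112 + -1·35 + 0·13 + -4·0 = 301
  a_8 = 3·301 + -1·112 + 0·35 + -4·13 = 739
  a_9 = 3·739 + -1·301 + 0·112 + -4·35 = 1776
  a_10 = 3·1776 + -1·739 + 0·301 + -4·112 = 4141
  a_11 = 3·4141 + -1·1776 + 0·739 + -4·301 = 9443
  a_12 = 3·9443 + -1·4141 + 0·1776 + -4·739 = 21232
  a_13 = 3·21232 + -1·9443 + 0·4141 + -4·1776 = 47149
  a_14 = 3·47149 + -1·21232 + 0·9443 + -4·4141 = 103651

3,-1,0,-4 ; 103651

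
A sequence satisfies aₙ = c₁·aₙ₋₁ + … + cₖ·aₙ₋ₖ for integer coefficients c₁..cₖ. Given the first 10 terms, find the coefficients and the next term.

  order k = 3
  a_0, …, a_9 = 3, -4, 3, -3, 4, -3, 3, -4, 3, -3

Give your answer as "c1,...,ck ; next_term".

  a_3 = 0·3 + 0·-4 + -1·3 = -3
  a_4 = 0·-3 + 0·3 + -1·-4 = 4
  a_5 = 0·4 + 0·-3 + -1·3 = -3
  a_6 = 0·-3 + 0·4 + -1·-3 = 3
  a_7 = 0·3 + 0·-3 + -1·4 = -4
  a_8 = 0·-4 + 0·3 + -1·-3 = 3
  a_9 = 0·3 + 0·-4 + -1·3 = -3
  a_10 = 0·-3 + 0·3 + -1·-4 = 4

0,0,-1 ; 4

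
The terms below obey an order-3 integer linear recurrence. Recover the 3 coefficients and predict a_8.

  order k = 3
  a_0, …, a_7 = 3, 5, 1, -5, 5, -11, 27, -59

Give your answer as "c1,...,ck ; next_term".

-2,0,-1 ; 129

  a_3 = -2·1 + 0·5 + -1·3 = -5
  a_4 = -2·-5 + 0·1 + -1·5 = 5
  a_5 = -2·5 + 0·-5 + -1·1 = -11
  a_6 = -2·-11 + 0·5 + -1·-5 = 27
  a_7 = -2·27 + 0·-11 + -1·5 = -59
  a_8 = -2·-59 + 0·27 + -1·-11 = 129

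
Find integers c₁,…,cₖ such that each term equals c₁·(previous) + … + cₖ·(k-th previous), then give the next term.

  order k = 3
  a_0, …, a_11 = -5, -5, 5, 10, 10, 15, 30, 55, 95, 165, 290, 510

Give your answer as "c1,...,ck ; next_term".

2,-1,1 ; 895

  a_3 = 2·5 + -1·-5 + 1·-5 = 10
  a_4 = 2·10 + -1·5 + 1·-5 = 10
  a_5 = 2·10 + -1·10 + 1·5 = 15
  a_6 = 2·15 + -1·10 + 1·10 = 30
  a_7 = 2·30 + -1·15 + 1·10 = 55
  a_8 = 2·55 + -1·30 + 1·15 = 95
  a_9 = 2·95 + -1·55 + 1·30 = 165
  a_10 = 2·165 + -1·95 + 1·55 = 290
  a_11 = 2·290 + -1·165 + 1·95 = 510
  a_12 = 2·510 + -1·290 + 1·165 = 895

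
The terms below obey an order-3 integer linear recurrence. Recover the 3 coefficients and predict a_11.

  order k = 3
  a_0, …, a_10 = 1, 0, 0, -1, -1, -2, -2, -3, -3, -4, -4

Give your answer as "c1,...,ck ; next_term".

1,1,-1 ; -5

  a_3 = 1·0 + 1·0 + -1·1 = -1
  a_4 = 1·-1 + 1·0 + -1·0 = -1
  a_5 = 1·-1 + 1·-1 + -1·0 = -2
  a_6 = 1·-2 + 1·-1 + -1·-1 = -2
  a_7 = 1·-2 + 1·-2 + -1·-1 = -3
  a_8 = 1·-3 + 1·-2 + -1·-2 = -3
  a_9 = 1·-3 + 1·-3 + -1·-2 = -4
  a_10 = 1·-4 + 1·-3 + -1·-3 = -4
  a_11 = 1·-4 + 1·-4 + -1·-3 = -5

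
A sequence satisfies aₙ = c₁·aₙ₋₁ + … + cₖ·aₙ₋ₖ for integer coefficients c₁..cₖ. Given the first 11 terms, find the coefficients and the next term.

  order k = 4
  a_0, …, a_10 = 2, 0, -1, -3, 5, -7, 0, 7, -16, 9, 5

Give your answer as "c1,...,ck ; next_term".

-1,0,2,1 ; -30

  a_4 = -1·-3 + 0·-1 + 2·0 + 1·2 = 5
  a_5 = -1·5 + 0·-3 + 2·-1 + 1·0 = -7
  a_6 = -1·-7 + 0·5 + 2·-3 + 1·-1 = 0
  a_7 = -1·0 + 0·-7 + 2·5 + 1·-3 = 7
  a_8 = -1·7 + 0·0 + 2·-7 + 1·5 = -16
  a_9 = -1·-16 + 0·7 + 2·0 + 1·-7 = 9
  a_10 = -1·9 + 0·-16 + 2·7 + 1·0 = 5
  a_11 = -1·5 + 0·9 + 2·-16 + 1·7 = -30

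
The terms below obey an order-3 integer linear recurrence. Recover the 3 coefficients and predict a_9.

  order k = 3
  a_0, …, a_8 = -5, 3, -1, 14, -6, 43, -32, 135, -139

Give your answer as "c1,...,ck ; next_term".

  a_3 = 0·-1 + 3·3 + -1·-5 = 14
  a_4 = 0·14 + 3·-1 + -1·3 = -6
  a_5 = 0·-6 + 3·14 + -1·-1 = 43
  a_6 = 0·43 + 3·-6 + -1·14 = -32
  a_7 = 0·-32 + 3·43 + -1·-6 = 135
  a_8 = 0·135 + 3·-32 + -1·43 = -139
  a_9 = 0·-139 + 3·135 + -1·-32 = 437

0,3,-1 ; 437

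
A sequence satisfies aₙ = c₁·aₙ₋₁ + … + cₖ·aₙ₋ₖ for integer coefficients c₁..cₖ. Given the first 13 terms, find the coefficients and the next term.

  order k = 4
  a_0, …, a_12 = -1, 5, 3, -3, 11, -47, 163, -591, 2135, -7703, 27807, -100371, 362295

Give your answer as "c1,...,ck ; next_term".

  a_4 = -3·-3 + 2·3 + -1·5 + -1·-1 = 11
  a_5 = -3·11 + 2·-3 + -1·3 + -1·5 = -47
  a_6 = -3·-47 + 2·11 + -1·-3 + -1·3 = 163
  a_7 = -3·163 + 2·-47 + -1·11 + -1·-3 = -591
  a_8 = -3·-591 + 2·163 + -1·-47 + -1·11 = 2135
  a_9 = -3·2135 + 2·-591 + -1·163 + -1·-47 = -7703
  a_10 = -3·-7703 + 2·2135 + -1·-591 + -1·163 = 27807
  a_11 = -3·27807 + 2·-7703 + -1·2135 + -1·-591 = -100371
  a_12 = -3·-100371 + 2·27807 + -1·-7703 + -1·2135 = 362295
  a_13 = -3·362295 + 2·-100371 + -1·27807 + -1·-7703 = -1307731

-3,2,-1,-1 ; -1307731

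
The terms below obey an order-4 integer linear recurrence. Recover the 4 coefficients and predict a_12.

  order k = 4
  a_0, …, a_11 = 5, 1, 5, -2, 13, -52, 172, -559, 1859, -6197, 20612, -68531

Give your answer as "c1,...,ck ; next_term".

  a_4 = -3·-2 + 0·5 + -3·1 + 2·5 = 13
  a_5 = -3·13 + 0·-2 + -3·5 + 2·1 = -52
  a_6 = -3·-52 + 0·13 + -3·-2 + 2·5 = 172
  a_7 = -3·172 + 0·-52 + -3·13 + 2·-2 = -559
  a_8 = -3·-559 + 0·172 + -3·-52 + 2·13 = 1859
  a_9 = -3·1859 + 0·-559 + -3·172 + 2·-52 = -6197
  a_10 = -3·-6197 + 0·1859 + -3·-559 + 2·172 = 20612
  a_11 = -3·20612 + 0·-6197 + -3·1859 + 2·-559 = -68531
  a_12 = -3·-68531 + 0·20612 + -3·-6197 + 2·1859 = 227902

-3,0,-3,2 ; 227902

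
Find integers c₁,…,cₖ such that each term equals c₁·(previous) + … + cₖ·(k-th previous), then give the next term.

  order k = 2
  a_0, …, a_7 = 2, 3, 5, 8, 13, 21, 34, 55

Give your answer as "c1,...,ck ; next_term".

  a_2 = 1·3 + 1·2 = 5
  a_3 = 1·5 + 1·3 = 8
  a_4 = 1·8 + 1·5 = 13
  a_5 = 1·13 + 1·8 = 21
  a_6 = 1·21 + 1·13 = 34
  a_7 = 1·34 + 1·21 = 55
  a_8 = 1·55 + 1·34 = 89

1,1 ; 89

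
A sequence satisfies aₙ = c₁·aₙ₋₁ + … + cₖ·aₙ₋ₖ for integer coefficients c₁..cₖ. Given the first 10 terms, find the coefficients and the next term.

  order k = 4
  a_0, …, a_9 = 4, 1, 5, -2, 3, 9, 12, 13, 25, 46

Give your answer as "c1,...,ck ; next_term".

  a_4 = 1·-2 + 0·5 + 1·1 + 1·4 = 3
  a_5 = 1·3 + 0·-2 + 1·5 + 1·1 = 9
  a_6 = 1·9 + 0·3 + 1·-2 + 1·5 = 12
  a_7 = 1·12 + 0·9 + 1·3 + 1·-2 = 13
  a_8 = 1·13 + 0·12 + 1·9 + 1·3 = 25
  a_9 = 1·25 + 0·13 + 1·12 + 1·9 = 46
  a_10 = 1·46 + 0·25 + 1·13 + 1·12 = 71

1,0,1,1 ; 71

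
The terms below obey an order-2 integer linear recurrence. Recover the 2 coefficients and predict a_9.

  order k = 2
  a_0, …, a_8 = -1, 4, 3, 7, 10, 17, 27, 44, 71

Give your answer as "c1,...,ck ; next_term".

  a_2 = 1·4 + 1·-1 = 3
  a_3 = 1·3 + 1·4 = 7
  a_4 = 1·7 + 1·3 = 10
  a_5 = 1·10 + 1·7 = 17
  a_6 = 1·17 + 1·10 = 27
  a_7 = 1·27 + 1·17 = 44
  a_8 = 1·44 + 1·27 = 71
  a_9 = 1·71 + 1·44 = 115

1,1 ; 115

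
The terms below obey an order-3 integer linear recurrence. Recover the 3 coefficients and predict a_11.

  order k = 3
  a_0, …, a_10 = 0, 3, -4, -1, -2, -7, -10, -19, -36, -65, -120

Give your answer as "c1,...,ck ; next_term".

1,1,1 ; -221

  a_3 = 1·-4 + 1·3 + 1·0 = -1
  a_4 = 1·-1 + 1·-4 + 1·3 = -2
  a_5 = 1·-2 + 1·-1 + 1·-4 = -7
  a_6 = 1·-7 + 1·-2 + 1·-1 = -10
  a_7 = 1·-10 + 1·-7 + 1·-2 = -19
  a_8 = 1·-19 + 1·-10 + 1·-7 = -36
  a_9 = 1·-36 + 1·-19 + 1·-10 = -65
  a_10 = 1·-65 + 1·-36 + 1·-19 = -120
  a_11 = 1·-120 + 1·-65 + 1·-36 = -221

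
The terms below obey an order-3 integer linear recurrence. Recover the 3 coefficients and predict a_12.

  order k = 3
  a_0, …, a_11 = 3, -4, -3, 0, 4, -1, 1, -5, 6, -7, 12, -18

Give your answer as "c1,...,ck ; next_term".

  a_3 = -1·-3 + 0·-4 + -1·3 = 0
  a_4 = -1·0 + 0·-3 + -1·-4 = 4
  a_5 = -1·4 + 0·0 + -1·-3 = -1
  a_6 = -1·-1 + 0·4 + -1·0 = 1
  a_7 = -1·1 + 0·-1 + -1·4 = -5
  a_8 = -1·-5 + 0·1 + -1·-1 = 6
  a_9 = -1·6 + 0·-5 + -1·1 = -7
  a_10 = -1·-7 + 0·6 + -1·-5 = 12
  a_11 = -1·12 + 0·-7 + -1·6 = -18
  a_12 = -1·-18 + 0·12 + -1·-7 = 25

-1,0,-1 ; 25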